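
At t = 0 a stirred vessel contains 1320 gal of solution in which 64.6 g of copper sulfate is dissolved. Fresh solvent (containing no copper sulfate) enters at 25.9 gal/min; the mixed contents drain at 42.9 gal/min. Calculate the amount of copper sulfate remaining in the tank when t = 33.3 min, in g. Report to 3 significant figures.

Total volume: dV/dt = Q_in − Q_out = -17.000 gal/min, so V(t) = 1320 − 17.000 t and V(33.3) = 753.90 gal.
No copper sulfate enters, so dm/dt = −Q_out · (m/V).
Separate: dm/m = −Q_out dt/V(t) ⇒ ln(m/m₀) = −(Q_out/(Q_in−Q_out)) ln(V/V₀).
m = m₀ (V₀/V)^(Q_out/(Q_in−Q_out)) = 64.6 × (1320/753.90)^(-2.5235) = 15.717 g.

15.7 g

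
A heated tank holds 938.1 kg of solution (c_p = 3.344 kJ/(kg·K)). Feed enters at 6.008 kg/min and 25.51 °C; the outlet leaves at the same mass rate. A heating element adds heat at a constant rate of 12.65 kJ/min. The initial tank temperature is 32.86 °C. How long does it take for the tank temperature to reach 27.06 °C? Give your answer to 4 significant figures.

310.4 min

Heat balance on the well-mixed liquid: M c_p dT/dt = ṁ c_p (T_in − T) + 12.65.
τ = M/ṁ = 156.142 min; T_ss = T_in + Q̇/(ṁ c_p) = 26.1396 °C.
T(t) = T_ss + (T₀ − T_ss) e^(−t/τ). Set T = 27.06:
e^(−t/τ) = (27.06 − 26.1396)/(32.86 − 26.1396) = 0.136951
t = −156.142 · ln(0.136951) = 310.431 min.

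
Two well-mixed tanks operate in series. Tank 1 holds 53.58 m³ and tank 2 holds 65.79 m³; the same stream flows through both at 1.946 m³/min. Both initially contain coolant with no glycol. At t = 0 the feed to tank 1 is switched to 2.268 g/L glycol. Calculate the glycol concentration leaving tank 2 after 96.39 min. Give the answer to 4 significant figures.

1.862 g/L

Each tank obeys Vᵢ dCᵢ/dt = Q(Cᵢ₋₁ − Cᵢ), so τᵢ = Vᵢ/Q.
τ₁ = 53.58/1.946 = 27.5334 min; τ₂ = 65.79/1.946 = 33.8078 min.
Solving the cascade with C₁(0)=C₂(0)=0 gives C₂(t) = C_in[1 − (τ₁ e^(−t/τ₁) − τ₂ e^(−t/τ₂))/(τ₁ − τ₂)].
At t = 96.39: e^(−t/τ₁) = 0.0301721, e^(−t/τ₂) = 0.0577798.
C₂ = 2.268·[1 − (27.5334·0.0301721 − 33.8078·0.0577798)/(-6.27441)] = 2.268·0.821072 = 1.86219 g/L.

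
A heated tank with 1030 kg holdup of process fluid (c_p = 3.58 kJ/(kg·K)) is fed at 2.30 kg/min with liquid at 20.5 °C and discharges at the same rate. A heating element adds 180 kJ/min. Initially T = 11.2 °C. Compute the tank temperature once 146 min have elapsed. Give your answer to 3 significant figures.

19.9 °C

Heat balance on the well-mixed liquid: M c_p dT/dt = ṁ c_p (T_in − T) + 180.
τ = M/ṁ = 447.83 min; T_ss = T_in + Q̇/(ṁ c_p) = 20.5 + 180/(2.30·3.58) = 42.361 °C.
Integrating: T(t) = T_ss + (T₀ − T_ss) e^(−t/τ).
T(146) = 42.361 + (-31.161)·e^(−146/447.83) = 42.361 + (-31.161)·0.72179 = 19.869 °C.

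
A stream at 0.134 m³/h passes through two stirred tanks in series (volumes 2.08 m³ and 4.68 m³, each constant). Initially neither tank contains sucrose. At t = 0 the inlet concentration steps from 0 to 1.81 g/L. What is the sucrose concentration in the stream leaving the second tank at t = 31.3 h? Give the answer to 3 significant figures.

Time constants: τᵢ = Vᵢ/Q for each well-mixed tank.
τ₁ = 2.08/0.134 = 15.522 h; τ₂ = 4.68/0.134 = 34.925 h.
Solving the cascade with C₁(0)=C₂(0)=0 gives C₂(t) = C_in[1 − (τ₁ e^(−t/τ₁) − τ₂ e^(−t/τ₂))/(τ₁ − τ₂)].
At t = 31.3: e^(−t/τ₁) = 0.13313, e^(−t/τ₂) = 0.40812.
C₂ = 1.81·[1 − (15.522·0.13313 − 34.925·0.40812)/(-19.403)] = 1.81·0.37189 = 0.67312 g/L.

0.673 g/L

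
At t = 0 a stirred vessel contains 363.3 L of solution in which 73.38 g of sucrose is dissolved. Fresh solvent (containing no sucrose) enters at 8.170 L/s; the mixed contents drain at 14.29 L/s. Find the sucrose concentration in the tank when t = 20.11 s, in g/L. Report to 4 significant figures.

Let m(t) be the amount of sucrose. Volume: V(t) = V₀ + (Q_in − Q_out) t = 363.3 − 6.12000 t; V(20.11) = 240.227 L.
Species balance (pure solvent in): dm/dt = −Q_out · m/V(t).
dm/m = −Q_out dt/(V₀ − 6.12000 t); integrating gives ln(m/m₀) = −(Q_out/(Q_in−Q_out)) ln(V/V₀).
m = m₀ (V₀/V)^(Q_out/(Q_in−Q_out)) = 73.38 × (363.3/240.227)^(-2.33497) = 27.9328 g.
C = m/V = 27.9328/240.227 = 0.116277 g/L.

0.1163 g/L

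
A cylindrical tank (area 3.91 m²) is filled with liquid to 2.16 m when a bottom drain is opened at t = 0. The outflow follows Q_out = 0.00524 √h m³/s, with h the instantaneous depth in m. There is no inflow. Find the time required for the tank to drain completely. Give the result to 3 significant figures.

A dh/dt = −Q_out = −0.00524 √h.
∫ h^(−1/2) dh = −(0.00524/A) ∫ dt, giving 2√h = 2√h₀ − (0.00524/A) t.
Tank is empty when √h = 0: t_empty = 2A√h₀/0.00524.
t_empty = 2·3.91·√2.16/0.00524 = 7.8200·1.4697/0.00524 = 2193.3 s.

2190 s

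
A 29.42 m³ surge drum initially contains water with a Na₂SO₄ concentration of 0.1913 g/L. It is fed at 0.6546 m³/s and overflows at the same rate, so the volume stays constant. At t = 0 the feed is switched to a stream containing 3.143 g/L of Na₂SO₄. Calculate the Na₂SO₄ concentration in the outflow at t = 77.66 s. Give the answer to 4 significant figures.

Transient balance on the dissolved component: V dC/dt = Q(C_in − C).
Rewrite as dC/dt + C/τ = C_in/τ, τ = V/Q = 44.9435 s.
Integrating: C(t) = C_in + (C₀ − C_in) e^(−t/τ).
C(77.66) = 3.143 + (0.1913 − 3.143)·e^(−77.66/44.9435) = 3.143 + (-2.95170)·0.177649 = 2.61863 g/L.

2.619 g/L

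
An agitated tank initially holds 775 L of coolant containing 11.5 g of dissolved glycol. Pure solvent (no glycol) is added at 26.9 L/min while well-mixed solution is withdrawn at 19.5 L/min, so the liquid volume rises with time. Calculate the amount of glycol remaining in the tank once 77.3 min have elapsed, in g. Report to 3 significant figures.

2.68 g

Let m(t) be the amount of glycol. Volume: V(t) = V₀ + (Q_in − Q_out) t = 775 + 7.4000 t; V(77.3) = 1347.0 L.
Solute balance: dm/dt = 0 − Q_out C = −Q_out m/V(t).
Separate: dm/m = −Q_out dt/V(t) ⇒ ln(m/m₀) = −(Q_out/(Q_in−Q_out)) ln(V/V₀).
m = m₀ (V₀/V)^(Q_out/(Q_in−Q_out)) = 11.5 × (775/1347.0)^(2.6351) = 2.6796 g.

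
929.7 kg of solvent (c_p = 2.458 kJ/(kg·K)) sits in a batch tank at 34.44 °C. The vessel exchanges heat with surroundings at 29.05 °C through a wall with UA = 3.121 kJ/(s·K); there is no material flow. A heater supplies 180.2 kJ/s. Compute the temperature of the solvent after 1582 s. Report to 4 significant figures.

M c_p dT/dt = −UA(T − T_amb) + Q̇.
dT/dt = (T_ss − T)/τ with T_ss = T_amb + Q̇/UA = 29.05 + 180.2/3.121 = 86.7879 °C, τ = M c_p/UA = 929.7·2.458/3.121 = 732.202 s.
Solution: T(t) = T_ss + (T₀ − T_ss) e^(−t/τ).
T(1582) = 86.7879 + (-52.3479)·0.115255 = 80.7545 °C.

80.75 °C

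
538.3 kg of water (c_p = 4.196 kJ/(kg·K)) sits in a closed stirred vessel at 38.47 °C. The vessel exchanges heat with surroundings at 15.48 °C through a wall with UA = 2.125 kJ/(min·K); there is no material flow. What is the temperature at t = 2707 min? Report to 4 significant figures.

Energy balance: M c_p dT/dt = −UA(T − T_amb).
dT/dt = (T_ss − T)/τ with T_ss = T_amb = 15.4800 °C, τ = M c_p/UA = 538.3·4.196/2.125 = 1062.92 min.
T approaches T_ss exponentially: T(t) = T_ss + (T₀ − T_ss) e^(−t/τ).
T(2707) = 15.4800 + (22.9900)·0.0783354 = 17.2809 °C.

17.28 °C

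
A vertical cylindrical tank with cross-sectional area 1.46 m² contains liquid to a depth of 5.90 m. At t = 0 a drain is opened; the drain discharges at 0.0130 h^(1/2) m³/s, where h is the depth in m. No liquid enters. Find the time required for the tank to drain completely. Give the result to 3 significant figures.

Mass balance (ρ constant): A dh/dt = −0.0130 √h.
This is separable: 2 d(√h)/dt = −0.0130/A, so √h = √h₀ − (0.0130/(2A)) t.
Set h = 0: 2√h₀ = (0.0130/A) t_empty ⇒ t_empty = 2A√h₀/0.0130.
t_empty = 2·1.46·√5.90/0.0130 = 2.9200·2.4290/0.0130 = 545.59 s.

546 s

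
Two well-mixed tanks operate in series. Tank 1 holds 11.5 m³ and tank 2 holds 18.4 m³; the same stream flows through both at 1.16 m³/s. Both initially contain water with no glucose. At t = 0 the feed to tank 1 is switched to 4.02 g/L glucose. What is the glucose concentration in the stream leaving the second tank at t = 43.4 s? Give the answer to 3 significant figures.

3.41 g/L

Each tank obeys Vᵢ dCᵢ/dt = Q(Cᵢ₋₁ − Cᵢ), so τᵢ = Vᵢ/Q.
τ₁ = 11.5/1.16 = 9.9138 s; τ₂ = 18.4/1.16 = 15.862 s.
Tank 1: C₁ = C_in(1 − e^(−t/τ₁)). Tank 2 (τ₁ ≠ τ₂): C₂ = C_in[1 − (τ₁ e^(−t/τ₁) − τ₂ e^(−t/τ₂))/(τ₁ − τ₂)].
At t = 43.4: e^(−t/τ₁) = 0.012554, e^(−t/τ₂) = 0.064824.
C₂ = 4.02·[1 − (9.9138·0.012554 − 15.862·0.064824)/(-5.9483)] = 4.02·0.84806 = 3.4092 g/L.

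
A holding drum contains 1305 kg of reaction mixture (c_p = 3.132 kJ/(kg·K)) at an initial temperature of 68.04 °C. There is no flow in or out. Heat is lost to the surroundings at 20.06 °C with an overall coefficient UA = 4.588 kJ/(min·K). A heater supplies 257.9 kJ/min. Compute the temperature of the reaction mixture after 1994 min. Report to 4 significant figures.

75.39 °C

M c_p dT/dt = −UA(T − T_amb) + Q̇.
dT/dt = (T_ss − T)/τ with T_ss = T_amb + Q̇/UA = 20.06 + 257.9/4.588 = 76.2719 °C, τ = M c_p/UA = 1305·3.132/4.588 = 890.859 min.
Integrating: T(t) = T_ss + (T₀ − T_ss) e^(−t/τ).
T(1994) = 76.2719 + (-8.23186)·0.106641 = 75.3940 °C.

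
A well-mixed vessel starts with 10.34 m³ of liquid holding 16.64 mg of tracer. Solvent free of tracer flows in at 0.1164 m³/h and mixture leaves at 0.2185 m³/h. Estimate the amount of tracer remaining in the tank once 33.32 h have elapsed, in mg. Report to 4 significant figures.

Let m(t) be the amount of tracer. Volume: V(t) = V₀ + (Q_in − Q_out) t = 10.34 − 0.102100 t; V(33.32) = 6.93803 m³.
Solute balance: dm/dt = 0 − Q_out C = −Q_out m/V(t).
dm/m = −Q_out dt/(V₀ − 0.102100 t); integrating gives ln(m/m₀) = −(Q_out/(Q_in−Q_out)) ln(V/V₀).
m = m₀ (V₀/V)^(Q_out/(Q_in−Q_out)) = 16.64 × (10.34/6.93803)^(-2.14006) = 7.08458 mg.

7.085 mg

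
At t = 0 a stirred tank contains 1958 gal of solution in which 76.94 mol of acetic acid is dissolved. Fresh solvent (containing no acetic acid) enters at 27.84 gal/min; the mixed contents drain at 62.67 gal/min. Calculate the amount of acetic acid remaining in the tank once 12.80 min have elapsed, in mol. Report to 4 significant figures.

Let m(t) be the amount of acetic acid. Volume: V(t) = V₀ + (Q_in − Q_out) t = 1958 − 34.8300 t; V(12.80) = 1512.18 gal.
No acetic acid enters, so dm/dt = −Q_out · (m/V).
Separate: dm/m = −Q_out dt/V(t) ⇒ ln(m/m₀) = −(Q_out/(Q_in−Q_out)) ln(V/V₀).
m = m₀ (V₀/V)^(Q_out/(Q_in−Q_out)) = 76.94 × (1958/1512.18)^(-1.79931) = 48.3338 mol.

48.33 mol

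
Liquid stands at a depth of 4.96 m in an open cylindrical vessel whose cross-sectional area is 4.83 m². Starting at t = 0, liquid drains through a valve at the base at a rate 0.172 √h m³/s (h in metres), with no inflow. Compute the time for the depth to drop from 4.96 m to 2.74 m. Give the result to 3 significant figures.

32.1 s

With no inflow, A dh/dt = −0.172 √h.
Separate and integrate: 2(√h − √h₀) = −(0.172/A) t.
t = 2A(√h₀ − √h)/0.172 = 2·4.83·(√4.96 − √2.74)/0.172
  = 9.6600 × (2.2271 − 1.6553) / 0.172 = 32.115 s.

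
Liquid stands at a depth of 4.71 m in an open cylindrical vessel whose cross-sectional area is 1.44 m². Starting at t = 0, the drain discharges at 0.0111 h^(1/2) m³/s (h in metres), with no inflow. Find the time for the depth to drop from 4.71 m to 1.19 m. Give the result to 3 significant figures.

A dh/dt = −Q_out = −0.0111 √h.
This is separable: 2 d(√h)/dt = −0.0111/A, so √h = √h₀ − (0.0111/(2A)) t.
t = 2A(√h₀ − √h)/0.0111 = 2·1.44·(√4.71 − √1.19)/0.0111
  = 2.8800 × (2.1703 − 1.0909) / 0.0111 = 280.06 s.

280 s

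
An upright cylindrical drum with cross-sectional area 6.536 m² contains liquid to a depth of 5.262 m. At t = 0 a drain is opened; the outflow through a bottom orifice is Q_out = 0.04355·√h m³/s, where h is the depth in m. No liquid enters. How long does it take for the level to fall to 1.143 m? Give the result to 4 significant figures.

Mass balance (ρ constant): A dh/dt = −0.04355 √h.
∫ h^(−1/2) dh = −(0.04355/A) ∫ dt, giving 2√h = 2√h₀ − (0.04355/A) t.
t = 2A(√h₀ − √h)/0.04355 = 2·6.536·(√5.262 − √1.143)/0.04355
  = 13.0720 × (2.29390 − 1.06911) / 0.04355 = 367.635 s.

367.6 s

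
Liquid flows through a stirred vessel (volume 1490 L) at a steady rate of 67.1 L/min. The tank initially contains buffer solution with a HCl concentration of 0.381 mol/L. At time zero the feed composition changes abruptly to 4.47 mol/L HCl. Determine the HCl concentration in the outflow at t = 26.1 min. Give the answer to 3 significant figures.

3.21 mol/L

Accumulation = in − out for the solute gives V dC/dt = Q(C_in − C).
Time constant τ = V/Q = 1490/67.1 = 22.206 min.
Integrating: C(t) = C_in + (C₀ − C_in) e^(−t/τ).
C(26.1) = 4.47 + (0.381 − 4.47)·e^(−26.1/22.206) = 4.47 + (-4.0890)·0.30870 = 3.2077 mol/L.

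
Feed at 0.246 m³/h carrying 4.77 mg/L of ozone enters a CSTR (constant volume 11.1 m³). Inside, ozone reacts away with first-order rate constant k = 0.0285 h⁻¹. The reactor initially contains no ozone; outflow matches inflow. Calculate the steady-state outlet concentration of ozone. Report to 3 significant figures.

2.09 mg/L

Species balance: V dC/dt = Q C_in − Q C − k V C.
At steady state: 0 = Q C_in − (Q + kV) C_ss, so C_ss = Q C_in/(Q + kV).
C_ss = 0.246·4.77/(0.246 + 0.0285·11.1) = 1.1734/0.56235 = 2.0866 mg/L.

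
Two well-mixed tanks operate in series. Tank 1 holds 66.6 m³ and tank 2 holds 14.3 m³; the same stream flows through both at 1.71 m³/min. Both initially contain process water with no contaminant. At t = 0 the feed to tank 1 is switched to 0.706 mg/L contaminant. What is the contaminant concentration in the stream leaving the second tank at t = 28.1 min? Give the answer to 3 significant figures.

0.276 mg/L

Each tank obeys Vᵢ dCᵢ/dt = Q(Cᵢ₋₁ − Cᵢ), so τᵢ = Vᵢ/Q.
τ₁ = 66.6/1.71 = 38.947 min; τ₂ = 14.3/1.71 = 8.3626 min.
Tank 1: C₁ = C_in(1 − e^(−t/τ₁)). Tank 2 (τ₁ ≠ τ₂): C₂ = C_in[1 − (τ₁ e^(−t/τ₁) − τ₂ e^(−t/τ₂))/(τ₁ − τ₂)].
At t = 28.1: e^(−t/τ₁) = 0.48603, e^(−t/τ₂) = 0.034728.
C₂ = 0.706·[1 − (38.947·0.48603 − 8.3626·0.034728)/(30.585)] = 0.706·0.39057 = 0.27575 mg/L.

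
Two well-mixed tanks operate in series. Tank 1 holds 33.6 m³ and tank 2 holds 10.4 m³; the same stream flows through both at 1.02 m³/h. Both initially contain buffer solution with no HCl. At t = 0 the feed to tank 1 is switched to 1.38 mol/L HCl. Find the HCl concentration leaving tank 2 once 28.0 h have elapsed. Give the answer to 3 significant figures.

0.565 mol/L

Time constants: τᵢ = Vᵢ/Q for each well-mixed tank.
τ₁ = 33.6/1.02 = 32.941 h; τ₂ = 10.4/1.02 = 10.196 h.
Tank 1: C₁ = C_in(1 − e^(−t/τ₁)). Tank 2 (τ₁ ≠ τ₂): C₂ = C_in[1 − (τ₁ e^(−t/τ₁) − τ₂ e^(−t/τ₂))/(τ₁ − τ₂)].
At t = 28.0: e^(−t/τ₁) = 0.42741, e^(−t/τ₂) = 0.064174.
C₂ = 1.38·[1 − (32.941·0.42741 − 10.196·0.064174)/(22.745)] = 1.38·0.40975 = 0.56546 mol/L.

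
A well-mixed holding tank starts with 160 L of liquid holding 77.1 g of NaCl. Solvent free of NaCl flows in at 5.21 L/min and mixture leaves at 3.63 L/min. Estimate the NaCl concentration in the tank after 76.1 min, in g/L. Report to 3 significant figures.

Total volume: dV/dt = Q_in − Q_out = 1.5800 L/min, so V(t) = 160 + 1.5800 t and V(76.1) = 280.24 L.
Solute balance: dm/dt = 0 − Q_out C = −Q_out m/V(t).
Separate: dm/m = −Q_out dt/V(t) ⇒ ln(m/m₀) = −(Q_out/(Q_in−Q_out)) ln(V/V₀).
m = m₀ (V₀/V)^(Q_out/(Q_in−Q_out)) = 77.1 × (160/280.24)^(2.2975) = 21.273 g.
C = m/V = 21.273/280.24 = 0.075911 g/L.

0.0759 g/L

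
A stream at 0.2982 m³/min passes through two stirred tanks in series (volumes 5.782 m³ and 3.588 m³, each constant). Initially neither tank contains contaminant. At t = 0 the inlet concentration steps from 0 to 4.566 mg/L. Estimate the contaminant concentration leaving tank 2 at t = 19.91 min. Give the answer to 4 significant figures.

Time constants: τᵢ = Vᵢ/Q for each well-mixed tank.
τ₁ = 5.782/0.2982 = 19.3897 min; τ₂ = 3.588/0.2982 = 12.0322 min.
Solving the cascade with C₁(0)=C₂(0)=0 gives C₂(t) = C_in[1 − (τ₁ e^(−t/τ₁) − τ₂ e^(−t/τ₂))/(τ₁ − τ₂)].
At t = 19.91: e^(−t/τ₁) = 0.358139, e^(−t/τ₂) = 0.191144.
C₂ = 4.566·[1 − (19.3897·0.358139 − 12.0322·0.191144)/(7.35748)] = 4.566·0.368764 = 1.68378 mg/L.

1.684 mg/L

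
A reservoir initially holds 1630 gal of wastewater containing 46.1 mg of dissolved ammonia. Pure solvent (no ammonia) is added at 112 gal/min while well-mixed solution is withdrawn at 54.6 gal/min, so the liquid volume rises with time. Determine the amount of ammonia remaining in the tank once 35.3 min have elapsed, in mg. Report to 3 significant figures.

Total volume: dV/dt = Q_in − Q_out = 57.400 gal/min, so V(t) = 1630 + 57.400 t and V(35.3) = 3656.2 gal.
Species balance (pure solvent in): dm/dt = −Q_out · m/V(t).
Separate: dm/m = −Q_out dt/V(t) ⇒ ln(m/m₀) = −(Q_out/(Q_in−Q_out)) ln(V/V₀).
m = m₀ (V₀/V)^(Q_out/(Q_in−Q_out)) = 46.1 × (1630/3656.2)^(0.95122) = 21.378 mg.

21.4 mg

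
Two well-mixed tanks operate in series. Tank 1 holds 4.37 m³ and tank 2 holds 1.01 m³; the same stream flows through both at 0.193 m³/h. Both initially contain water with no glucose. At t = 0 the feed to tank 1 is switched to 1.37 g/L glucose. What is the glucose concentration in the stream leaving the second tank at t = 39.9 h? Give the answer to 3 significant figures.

Each tank obeys Vᵢ dCᵢ/dt = Q(Cᵢ₋₁ − Cᵢ), so τᵢ = Vᵢ/Q.
τ₁ = 4.37/0.193 = 22.642 h; τ₂ = 1.01/0.193 = 5.2332 h.
Solving the cascade with C₁(0)=C₂(0)=0 gives C₂(t) = C_in[1 − (τ₁ e^(−t/τ₁) − τ₂ e^(−t/τ₂))/(τ₁ − τ₂)].
At t = 39.9: e^(−t/τ₁) = 0.17167, e^(−t/τ₂) = 0.00048836.
C₂ = 1.37·[1 − (22.642·0.17167 − 5.2332·0.00048836)/(17.409)] = 1.37·0.77687 = 1.0643 g/L.

1.06 g/L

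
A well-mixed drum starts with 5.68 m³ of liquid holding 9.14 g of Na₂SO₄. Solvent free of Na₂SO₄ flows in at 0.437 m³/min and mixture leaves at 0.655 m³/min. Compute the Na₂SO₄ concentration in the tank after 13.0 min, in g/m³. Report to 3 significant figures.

Total volume: dV/dt = Q_in − Q_out = -0.21800 m³/min, so V(t) = 5.68 − 0.21800 t and V(13.0) = 2.8460 m³.
No Na₂SO₄ enters, so dm/dt = −Q_out · (m/V).
dm/m = −Q_out dt/(V₀ − 0.21800 t); integrating gives ln(m/m₀) = −(Q_out/(Q_in−Q_out)) ln(V/V₀).
m = m₀ (V₀/V)^(Q_out/(Q_in−Q_out)) = 9.14 × (5.68/2.8460)^(-3.0046) = 1.1461 g.
C = m/V = 1.1461/2.8460 = 0.40271 g/m³.

0.403 g/m³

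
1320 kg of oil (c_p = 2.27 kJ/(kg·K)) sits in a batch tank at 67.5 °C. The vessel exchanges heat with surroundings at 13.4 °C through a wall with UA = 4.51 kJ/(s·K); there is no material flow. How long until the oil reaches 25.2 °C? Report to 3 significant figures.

1010 s

Lumped-capacitance energy balance: M c_p dT/dt = UA(T_amb − T).
τ = M c_p/UA = 664.39 s; T_ss = T_amb = 13.400 °C.
T(t) = T_ss + (T₀ − T_ss)e^(−t/τ); set T = 25.2:
t = −τ ln[(T − T_ss)/(T₀ − T_ss)] = −664.39 · ln(0.21811) = 1011.7 s.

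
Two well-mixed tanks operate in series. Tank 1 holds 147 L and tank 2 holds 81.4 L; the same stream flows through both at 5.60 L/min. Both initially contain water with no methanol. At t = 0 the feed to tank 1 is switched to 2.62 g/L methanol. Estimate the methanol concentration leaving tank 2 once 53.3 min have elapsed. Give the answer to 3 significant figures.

Time constants: τᵢ = Vᵢ/Q for each well-mixed tank.
τ₁ = 147/5.60 = 26.250 min; τ₂ = 81.4/5.60 = 14.536 min.
Solving the cascade with C₁(0)=C₂(0)=0 gives C₂(t) = C_in[1 − (τ₁ e^(−t/τ₁) − τ₂ e^(−t/τ₂))/(τ₁ − τ₂)].
At t = 53.3: e^(−t/τ₁) = 0.13127, e^(−t/τ₂) = 0.025557.
C₂ = 2.62·[1 − (26.250·0.13127 − 14.536·0.025557)/(11.714)] = 2.62·0.73755 = 1.9324 g/L.

1.93 g/L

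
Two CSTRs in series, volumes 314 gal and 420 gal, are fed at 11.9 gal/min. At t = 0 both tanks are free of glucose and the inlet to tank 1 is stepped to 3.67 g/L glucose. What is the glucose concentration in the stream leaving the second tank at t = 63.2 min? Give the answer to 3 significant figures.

Species balance on tank i: dCᵢ/dt = (Cᵢ₋₁ − Cᵢ)/τᵢ with τᵢ = Vᵢ/Q.
τ₁ = 314/11.9 = 26.387 min; τ₂ = 420/11.9 = 35.294 min.
Solving the cascade with C₁(0)=C₂(0)=0 gives C₂(t) = C_in[1 − (τ₁ e^(−t/τ₁) − τ₂ e^(−t/τ₂))/(τ₁ − τ₂)].
At t = 63.2: e^(−t/τ₁) = 0.091158, e^(−t/τ₂) = 0.16685.
C₂ = 3.67·[1 − (26.387·0.091158 − 35.294·0.16685)/(-8.9076)] = 3.67·0.60894 = 2.2348 g/L.

2.23 g/L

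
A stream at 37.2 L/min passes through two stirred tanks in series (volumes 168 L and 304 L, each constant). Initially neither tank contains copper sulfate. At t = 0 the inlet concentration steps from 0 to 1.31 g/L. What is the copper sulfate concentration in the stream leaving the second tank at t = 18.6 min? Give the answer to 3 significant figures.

Each tank obeys Vᵢ dCᵢ/dt = Q(Cᵢ₋₁ − Cᵢ), so τᵢ = Vᵢ/Q.
τ₁ = 168/37.2 = 4.5161 min; τ₂ = 304/37.2 = 8.1720 min.
Solving the cascade with C₁(0)=C₂(0)=0 gives C₂(t) = C_in[1 − (τ₁ e^(−t/τ₁) − τ₂ e^(−t/τ₂))/(τ₁ − τ₂)].
At t = 18.6: e^(−t/τ₁) = 0.016268, e^(−t/τ₂) = 0.10269.
C₂ = 1.31·[1 − (4.5161·0.016268 − 8.1720·0.10269)/(-3.6559)] = 1.31·0.79056 = 1.0356 g/L.

1.04 g/L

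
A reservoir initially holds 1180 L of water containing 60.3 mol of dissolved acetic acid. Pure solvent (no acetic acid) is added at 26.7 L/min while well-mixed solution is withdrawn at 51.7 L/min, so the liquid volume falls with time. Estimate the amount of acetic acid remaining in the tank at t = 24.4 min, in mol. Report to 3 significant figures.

13.4 mol

Let m(t) be the amount of acetic acid. Volume: V(t) = V₀ + (Q_in − Q_out) t = 1180 − 25.000 t; V(24.4) = 570.00 L.
No acetic acid enters, so dm/dt = −Q_out · (m/V).
Separate: dm/m = −Q_out dt/V(t) ⇒ ln(m/m₀) = −(Q_out/(Q_in−Q_out)) ln(V/V₀).
m = m₀ (V₀/V)^(Q_out/(Q_in−Q_out)) = 60.3 × (1180/570.00)^(-2.0680) = 13.391 mol.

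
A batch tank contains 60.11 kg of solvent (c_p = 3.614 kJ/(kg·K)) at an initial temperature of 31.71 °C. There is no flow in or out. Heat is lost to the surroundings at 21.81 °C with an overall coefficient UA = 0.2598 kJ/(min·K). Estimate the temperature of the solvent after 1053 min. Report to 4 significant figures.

Energy balance: M c_p dT/dt = −UA(T − T_amb).
dT/dt = (T_ss − T)/τ with T_ss = T_amb = 21.8100 °C, τ = M c_p/UA = 60.11·3.614/0.2598 = 836.172 min.
Integrating: T(t) = T_ss + (T₀ − T_ss) e^(−t/τ).
T(1053) = 21.8100 + (9.90000)·0.283850 = 24.6201 °C.

24.62 °C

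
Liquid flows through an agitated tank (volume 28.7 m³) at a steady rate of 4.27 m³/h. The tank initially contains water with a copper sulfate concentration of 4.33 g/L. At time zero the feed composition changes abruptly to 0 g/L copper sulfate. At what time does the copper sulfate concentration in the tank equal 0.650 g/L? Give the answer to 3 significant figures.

12.7 h

Unsteady species balance (constant V, well mixed): V dC/dt = Q(C_in − C), so τ = V/Q = 6.7213 h.
C(t) = C_in + (C₀ − C_in) e^(−t/τ). Set C = 0.650 and solve for t:
e^(−t/τ) = (C − C_in)/(C₀ − C_in) = (0.650 − 0)/(4.33 − 0) = 0.15012
t = −τ ln(…) = 6.7213 × 1.8964 = 12.746 h.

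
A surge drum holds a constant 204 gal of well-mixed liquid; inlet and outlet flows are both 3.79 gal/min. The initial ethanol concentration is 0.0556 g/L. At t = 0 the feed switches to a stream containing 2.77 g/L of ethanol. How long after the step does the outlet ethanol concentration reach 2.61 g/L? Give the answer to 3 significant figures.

Species balance: V dC/dt = Q(C_in − C) ⇒ τ = V/Q = 53.826 min.
C(t) = C_in + (C₀ − C_in) e^(−t/τ). Set C = 2.61 and solve for t:
e^(−t/τ) = (C − C_in)/(C₀ − C_in) = (2.61 − 2.77)/(0.0556 − 2.77) = 0.058945
t = −τ ln(…) = 53.826 × 2.8312 = 152.39 min.

152 min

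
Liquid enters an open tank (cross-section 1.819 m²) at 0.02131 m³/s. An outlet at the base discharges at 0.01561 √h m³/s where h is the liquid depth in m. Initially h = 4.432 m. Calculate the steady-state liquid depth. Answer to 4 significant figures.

1.864 m

Volume balance on the tank: A dh/dt = Q_in − 0.01561 √h. At steady state dh/dt = 0:
Q_in = 0.01561 √h_ss ⇒ √h_ss = 0.02131/0.01561 = 1.36515.
h_ss = 1.36515² = 1.86364 m. (Since h₀ = 4.432 m > h_ss, the level will fall toward this value.)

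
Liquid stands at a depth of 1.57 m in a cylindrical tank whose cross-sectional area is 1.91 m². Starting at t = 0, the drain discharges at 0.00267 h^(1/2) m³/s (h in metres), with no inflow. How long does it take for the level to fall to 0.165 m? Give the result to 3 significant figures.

1210 s

With no inflow, A dh/dt = −0.00267 √h.
Separate and integrate: 2(√h − √h₀) = −(0.00267/A) t.
t = 2A(√h₀ − √h)/0.00267 = 2·1.91·(√1.57 − √0.165)/0.00267
  = 3.8200 × (1.2530 − 0.40620) / 0.00267 = 1211.5 s.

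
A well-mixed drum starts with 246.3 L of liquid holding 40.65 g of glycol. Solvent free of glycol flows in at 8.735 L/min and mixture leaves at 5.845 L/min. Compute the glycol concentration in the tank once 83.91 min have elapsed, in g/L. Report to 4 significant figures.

0.02079 g/L

Let m(t) be the amount of glycol. Volume: V(t) = V₀ + (Q_in − Q_out) t = 246.3 + 2.89000 t; V(83.91) = 488.800 L.
Species balance (pure solvent in): dm/dt = −Q_out · m/V(t).
Separate: dm/m = −Q_out dt/V(t) ⇒ ln(m/m₀) = −(Q_out/(Q_in−Q_out)) ln(V/V₀).
m = m₀ (V₀/V)^(Q_out/(Q_in−Q_out)) = 40.65 × (246.3/488.800)^(2.02249) = 10.1632 g.
C = m/V = 10.1632/488.800 = 0.0207922 g/L.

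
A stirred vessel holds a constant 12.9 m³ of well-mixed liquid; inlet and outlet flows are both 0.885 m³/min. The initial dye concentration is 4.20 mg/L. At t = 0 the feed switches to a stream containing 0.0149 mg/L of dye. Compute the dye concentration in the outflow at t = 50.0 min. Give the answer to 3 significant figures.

0.150 mg/L

Transient balance on the dissolved component: V dC/dt = Q(C_in − C).
Rewrite as dC/dt + C/τ = C_in/τ, τ = V/Q = 14.576 min.
C approaches C_in exponentially: C(t) = C_in + (C₀ − C_in) e^(−t/τ).
C(50.0) = 0.0149 + (4.20 − 0.0149)·e^(−50.0/14.576) = 0.0149 + (4.1851)·0.032379 = 0.15041 mg/L.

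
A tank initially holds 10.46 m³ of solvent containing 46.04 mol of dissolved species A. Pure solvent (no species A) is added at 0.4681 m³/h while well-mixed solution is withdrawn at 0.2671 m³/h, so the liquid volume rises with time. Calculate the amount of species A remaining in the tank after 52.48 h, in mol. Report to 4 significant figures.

Let m(t) be the amount of species A. Volume: V(t) = V₀ + (Q_in − Q_out) t = 10.46 + 0.201000 t; V(52.48) = 21.0085 m³.
Species balance (pure solvent in): dm/dt = −Q_out · m/V(t).
Separate: dm/m = −Q_out dt/V(t) ⇒ ln(m/m₀) = −(Q_out/(Q_in−Q_out)) ln(V/V₀).
m = m₀ (V₀/V)^(Q_out/(Q_in−Q_out)) = 46.04 × (10.46/21.0085)^(1.32886) = 18.2253 mol.

18.23 mol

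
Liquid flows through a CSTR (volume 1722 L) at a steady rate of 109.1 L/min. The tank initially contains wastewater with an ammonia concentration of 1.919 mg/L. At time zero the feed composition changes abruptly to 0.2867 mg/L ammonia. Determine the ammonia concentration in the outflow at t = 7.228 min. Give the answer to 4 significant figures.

Transient balance on the dissolved component: V dC/dt = Q(C_in − C).
So dC/dt = (C_in − C)/τ with τ = V/Q = 1722/109.1 = 15.7837 min.
C approaches C_in exponentially: C(t) = C_in + (C₀ − C_in) e^(−t/τ).
C(7.228) = 0.2867 + (1.919 − 0.2867)·e^(−7.228/15.7837) = 0.2867 + (1.63230)·0.632585 = 1.31927 mg/L.

1.319 mg/L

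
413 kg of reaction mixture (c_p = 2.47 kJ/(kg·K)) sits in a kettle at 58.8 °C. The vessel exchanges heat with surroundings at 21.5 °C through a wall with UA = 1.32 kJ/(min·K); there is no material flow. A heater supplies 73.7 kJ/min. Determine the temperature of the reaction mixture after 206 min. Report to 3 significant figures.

Energy balance: M c_p dT/dt = −UA(T − T_amb) + Q̇.
dT/dt = (T_ss − T)/τ with T_ss = T_amb + Q̇/UA = 21.5 + 73.7/1.32 = 77.333 °C, τ = M c_p/UA = 413·2.47/1.32 = 772.81 min.
Integrating: T(t) = T_ss + (T₀ − T_ss) e^(−t/τ).
T(206) = 77.333 + (-18.533)·0.76601 = 63.137 °C.

63.1 °C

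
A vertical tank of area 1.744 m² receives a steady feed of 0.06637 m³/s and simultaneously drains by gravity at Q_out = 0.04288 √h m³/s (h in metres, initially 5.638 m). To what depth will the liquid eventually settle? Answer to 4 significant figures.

2.396 m

Unsteady balance on liquid volume: A dh/dt = Q_in − 0.04288 √h. At steady state dh/dt = 0:
Q_in = 0.04288 √h_ss ⇒ √h_ss = 0.06637/0.04288 = 1.54781.
h_ss = 1.54781² = 2.39571 m. (Since h₀ = 5.638 m > h_ss, the level will fall toward this value.)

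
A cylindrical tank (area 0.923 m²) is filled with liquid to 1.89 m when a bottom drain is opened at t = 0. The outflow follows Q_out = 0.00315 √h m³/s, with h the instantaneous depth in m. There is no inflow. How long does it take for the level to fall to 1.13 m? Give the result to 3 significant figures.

183 s

A dh/dt = −Q_out = −0.00315 √h.
This is separable: 2 d(√h)/dt = −0.00315/A, so √h = √h₀ − (0.00315/(2A)) t.
t = 2A(√h₀ − √h)/0.00315 = 2·0.923·(√1.89 − √1.13)/0.00315
  = 1.8460 × (1.3748 − 1.0630) / 0.00315 = 182.70 s.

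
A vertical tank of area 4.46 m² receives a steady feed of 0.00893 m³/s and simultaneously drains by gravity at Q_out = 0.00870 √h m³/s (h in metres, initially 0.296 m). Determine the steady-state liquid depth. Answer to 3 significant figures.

1.05 m

Accumulation of liquid (constant cross-section A): A dh/dt = Q_in − 0.00870 √h. At steady state dh/dt = 0:
Q_in = 0.00870 √h_ss ⇒ √h_ss = 0.00893/0.00870 = 1.0264.
h_ss = 1.0264² = 1.0536 m. (Since h₀ = 0.296 m < h_ss, the level will rise toward this value.)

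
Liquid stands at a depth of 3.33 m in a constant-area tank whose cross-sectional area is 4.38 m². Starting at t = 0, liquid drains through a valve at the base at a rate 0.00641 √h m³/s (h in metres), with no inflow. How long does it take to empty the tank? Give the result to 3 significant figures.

2490 s

Mass balance (ρ constant): A dh/dt = −0.00641 √h.
∫ h^(−1/2) dh = −(0.00641/A) ∫ dt, giving 2√h = 2√h₀ − (0.00641/A) t.
Tank is empty when √h = 0: t_empty = 2A√h₀/0.00641.
t_empty = 2·4.38·√3.33/0.00641 = 8.7600·1.8248/0.00641 = 2493.8 s.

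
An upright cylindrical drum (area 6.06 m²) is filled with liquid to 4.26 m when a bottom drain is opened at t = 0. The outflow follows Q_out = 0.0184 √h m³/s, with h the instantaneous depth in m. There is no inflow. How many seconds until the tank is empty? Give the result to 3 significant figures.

1360 s

With no inflow, A dh/dt = −0.0184 √h.
∫ h^(−1/2) dh = −(0.0184/A) ∫ dt, giving 2√h = 2√h₀ − (0.0184/A) t.
Set h = 0: 2√h₀ = (0.0184/A) t_empty ⇒ t_empty = 2A√h₀/0.0184.
t_empty = 2·6.06·√4.26/0.0184 = 12.120·2.0640/0.0184 = 1359.5 s.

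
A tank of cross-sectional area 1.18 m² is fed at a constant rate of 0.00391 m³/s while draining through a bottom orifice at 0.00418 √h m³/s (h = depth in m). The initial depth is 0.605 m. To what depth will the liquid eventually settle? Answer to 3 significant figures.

0.875 m

A dh/dt = Q_in − 0.00418 √h. Steady state requires inflow = outflow:
Q_in = 0.00418 √h_ss ⇒ √h_ss = 0.00391/0.00418 = 0.93541.
h_ss = 0.93541² = 0.87499 m. (Since h₀ = 0.605 m < h_ss, the level will rise toward this value.)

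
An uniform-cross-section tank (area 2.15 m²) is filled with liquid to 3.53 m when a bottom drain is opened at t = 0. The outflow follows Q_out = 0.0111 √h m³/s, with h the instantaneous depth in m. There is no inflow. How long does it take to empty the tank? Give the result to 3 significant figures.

728 s

A dh/dt = −Q_out = −0.0111 √h.
This is separable: 2 d(√h)/dt = −0.0111/A, so √h = √h₀ − (0.0111/(2A)) t.
Tank is empty when √h = 0: t_empty = 2A√h₀/0.0111.
t_empty = 2·2.15·√3.53/0.0111 = 4.3000·1.8788/0.0111 = 727.83 s.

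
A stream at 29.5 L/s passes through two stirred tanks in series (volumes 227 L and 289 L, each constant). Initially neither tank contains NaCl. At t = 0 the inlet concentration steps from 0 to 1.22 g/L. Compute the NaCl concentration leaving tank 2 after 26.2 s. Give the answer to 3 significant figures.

0.976 g/L

Time constants: τᵢ = Vᵢ/Q for each well-mixed tank.
τ₁ = 227/29.5 = 7.6949 s; τ₂ = 289/29.5 = 9.7966 s.
Solving the cascade with C₁(0)=C₂(0)=0 gives C₂(t) = C_in[1 − (τ₁ e^(−t/τ₁) − τ₂ e^(−t/τ₂))/(τ₁ − τ₂)].
At t = 26.2: e^(−t/τ₁) = 0.033212, e^(−t/τ₂) = 0.068949.
C₂ = 1.22·[1 − (7.6949·0.033212 − 9.7966·0.068949)/(-2.1017)] = 1.22·0.80021 = 0.97626 g/L.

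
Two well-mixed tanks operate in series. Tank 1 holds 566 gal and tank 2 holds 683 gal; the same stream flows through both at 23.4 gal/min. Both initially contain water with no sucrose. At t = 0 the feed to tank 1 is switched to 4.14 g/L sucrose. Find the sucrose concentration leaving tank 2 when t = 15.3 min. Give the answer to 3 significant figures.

0.471 g/L

Each tank obeys Vᵢ dCᵢ/dt = Q(Cᵢ₋₁ − Cᵢ), so τᵢ = Vᵢ/Q.
τ₁ = 566/23.4 = 24.188 min; τ₂ = 683/23.4 = 29.188 min.
Solving the cascade with C₁(0)=C₂(0)=0 gives C₂(t) = C_in[1 − (τ₁ e^(−t/τ₁) − τ₂ e^(−t/τ₂))/(τ₁ − τ₂)].
At t = 15.3: e^(−t/τ₁) = 0.53124, e^(−t/τ₂) = 0.59204.
C₂ = 4.14·[1 − (24.188·0.53124 − 29.188·0.59204)/(-5.0000)] = 4.14·0.11385 = 0.47133 g/L.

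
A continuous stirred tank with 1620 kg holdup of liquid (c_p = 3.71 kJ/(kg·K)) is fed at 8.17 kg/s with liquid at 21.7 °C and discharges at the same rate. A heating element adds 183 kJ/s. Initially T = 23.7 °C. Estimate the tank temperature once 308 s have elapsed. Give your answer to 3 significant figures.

M c_p dT/dt = ṁ c_p (T_in − T) + Q̇.
Rearrange: dT/dt = (T_ss − T)/τ with τ = M/ṁ = 198.29 s and T_ss = T_in + Q̇/(ṁ c_p) = 27.737 °C.
T approaches T_ss exponentially: T(t) = T_ss + (T₀ − T_ss) e^(−t/τ).
T(308) = 27.737 + (-4.0375)·e^(−308/198.29) = 27.737 + (-4.0375)·0.21155 = 26.883 °C.

26.9 °C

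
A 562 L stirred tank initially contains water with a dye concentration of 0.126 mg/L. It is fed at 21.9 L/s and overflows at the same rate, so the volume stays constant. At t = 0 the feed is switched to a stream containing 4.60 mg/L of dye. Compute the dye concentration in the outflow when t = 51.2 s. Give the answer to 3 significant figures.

Transient balance on the dissolved component: V dC/dt = Q(C_in − C).
Rewrite as dC/dt + C/τ = C_in/τ, τ = V/Q = 25.662 s.
C approaches C_in exponentially: C(t) = C_in + (C₀ − C_in) e^(−t/τ).
C(51.2) = 4.60 + (0.126 − 4.60)·e^(−51.2/25.662) = 4.60 + (-4.4740)·0.13599 = 3.9916 mg/L.

3.99 mg/L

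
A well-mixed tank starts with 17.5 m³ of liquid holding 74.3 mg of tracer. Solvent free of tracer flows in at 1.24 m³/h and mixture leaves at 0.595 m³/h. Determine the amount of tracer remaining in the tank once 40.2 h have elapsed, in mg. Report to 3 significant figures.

32.1 mg

Total volume: dV/dt = Q_in − Q_out = 0.64500 m³/h, so V(t) = 17.5 + 0.64500 t and V(40.2) = 43.429 m³.
No tracer enters, so dm/dt = −Q_out · (m/V).
Separate: dm/m = −Q_out dt/V(t) ⇒ ln(m/m₀) = −(Q_out/(Q_in−Q_out)) ln(V/V₀).
m = m₀ (V₀/V)^(Q_out/(Q_in−Q_out)) = 74.3 × (17.5/43.429)^(0.92248) = 32.125 mg.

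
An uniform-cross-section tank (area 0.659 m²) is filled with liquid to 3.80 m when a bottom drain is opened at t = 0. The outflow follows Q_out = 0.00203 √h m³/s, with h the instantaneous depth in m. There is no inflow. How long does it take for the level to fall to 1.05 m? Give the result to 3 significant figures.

A dh/dt = −Q_out = −0.00203 √h.
Separate and integrate: 2(√h − √h₀) = −(0.00203/A) t.
t = 2A(√h₀ − √h)/0.00203 = 2·0.659·(√3.80 − √1.05)/0.00203
  = 1.3180 × (1.9494 − 1.0247) / 0.00203 = 600.35 s.

600 s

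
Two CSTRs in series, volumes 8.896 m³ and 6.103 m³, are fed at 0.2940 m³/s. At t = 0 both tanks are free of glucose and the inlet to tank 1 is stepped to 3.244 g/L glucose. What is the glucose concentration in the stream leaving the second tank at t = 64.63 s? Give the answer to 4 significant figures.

Species balance on tank i: dCᵢ/dt = (Cᵢ₋₁ − Cᵢ)/τᵢ with τᵢ = Vᵢ/Q.
τ₁ = 8.896/0.2940 = 30.2585 s; τ₂ = 6.103/0.2940 = 20.7585 s.
Tank 1: C₁ = C_in(1 − e^(−t/τ₁)). Tank 2 (τ₁ ≠ τ₂): C₂ = C_in[1 − (τ₁ e^(−t/τ₁) − τ₂ e^(−t/τ₂))/(τ₁ − τ₂)].
At t = 64.63: e^(−t/τ₁) = 0.118135, e^(−t/τ₂) = 0.0444486.
C₂ = 3.244·[1 − (30.2585·0.118135 − 20.7585·0.0444486)/(9.50000)] = 3.244·0.720853 = 2.33845 g/L.

2.338 g/L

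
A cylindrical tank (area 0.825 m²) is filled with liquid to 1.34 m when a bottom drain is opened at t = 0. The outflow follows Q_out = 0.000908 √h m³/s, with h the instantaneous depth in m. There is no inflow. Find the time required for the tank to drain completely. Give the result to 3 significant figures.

Accumulation of liquid (constant cross-section A): A dh/dt = −0.000908 √h.
This is separable: 2 d(√h)/dt = −0.000908/A, so √h = √h₀ − (0.000908/(2A)) t.
Tank is empty when √h = 0: t_empty = 2A√h₀/0.000908.
t_empty = 2·0.825·√1.34/0.000908 = 1.6500·1.1576/0.000908 = 2103.5 s.

2100 s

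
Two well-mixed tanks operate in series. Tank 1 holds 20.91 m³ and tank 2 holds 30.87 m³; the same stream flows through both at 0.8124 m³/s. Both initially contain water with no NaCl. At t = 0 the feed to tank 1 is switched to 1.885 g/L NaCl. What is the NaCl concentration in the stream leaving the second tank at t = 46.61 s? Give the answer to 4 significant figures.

0.8186 g/L

Species balance on tank i: dCᵢ/dt = (Cᵢ₋₁ − Cᵢ)/τᵢ with τᵢ = Vᵢ/Q.
τ₁ = 20.91/0.8124 = 25.7386 s; τ₂ = 30.87/0.8124 = 37.9985 s.
Tank 1: C₁ = C_in(1 − e^(−t/τ₁)). Tank 2 (τ₁ ≠ τ₂): C₂ = C_in[1 − (τ₁ e^(−t/τ₁) − τ₂ e^(−t/τ₂))/(τ₁ − τ₂)].
At t = 46.61: e^(−t/τ₁) = 0.163507, e^(−t/τ₂) = 0.293280.
C₂ = 1.885·[1 − (25.7386·0.163507 − 37.9985·0.293280)/(-12.2600)] = 1.885·0.434273 = 0.818605 g/L.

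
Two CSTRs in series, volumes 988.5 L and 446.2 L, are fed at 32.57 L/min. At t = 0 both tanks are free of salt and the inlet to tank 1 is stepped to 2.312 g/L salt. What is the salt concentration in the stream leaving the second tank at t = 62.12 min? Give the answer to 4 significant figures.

Time constants: τᵢ = Vᵢ/Q for each well-mixed tank.
τ₁ = 988.5/32.57 = 30.3500 min; τ₂ = 446.2/32.57 = 13.6997 min.
Solving the cascade with C₁(0)=C₂(0)=0 gives C₂(t) = C_in[1 − (τ₁ e^(−t/τ₁) − τ₂ e^(−t/τ₂))/(τ₁ − τ₂)].
At t = 62.12: e^(−t/τ₁) = 0.129149, e^(−t/τ₂) = 0.0107334.
C₂ = 2.312·[1 − (30.3500·0.129149 − 13.6997·0.0107334)/(16.6503)] = 2.312·0.773419 = 1.78814 g/L.

1.788 g/L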